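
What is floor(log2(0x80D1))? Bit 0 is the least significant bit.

15

0x80D1 = 1000000011010001
The topmost 1 is at position 15 (since 2^15 = 32768 ≤ 32977 < 65536).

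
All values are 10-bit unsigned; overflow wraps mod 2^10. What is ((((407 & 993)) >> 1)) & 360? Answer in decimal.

64

407 = 0110010111
993 = 1111100001
→ & → 0110000001 = 385
→ >> 1 → 0011000000 = 192
360 = 0101101000
→ & → 0001000000 = 64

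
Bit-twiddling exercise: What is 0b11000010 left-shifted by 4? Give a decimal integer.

x = 000011000010
shift left by 4 → 110000100000 = 3104
(equivalently, 194 × 2^4 = 194 × 16)

3104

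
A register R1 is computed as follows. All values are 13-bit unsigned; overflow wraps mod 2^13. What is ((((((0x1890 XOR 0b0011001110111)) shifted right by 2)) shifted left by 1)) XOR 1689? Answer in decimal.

2539

0x1890 = 1100010010000
0b0011001110111 = 0011001110111
→ XOR → 1111011100111 = 7911
→ shifted right by 2 → 0011110111001 = 1977
→ shifted left by 1 (mod 2^13) → 0111101110010 = 3954
1689 = 0011010011001
→ XOR → 0100111101011 = 2539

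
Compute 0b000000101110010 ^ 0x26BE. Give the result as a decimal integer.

a = 00000101110010
0x26BE = 10011010111110
XOR → 10011111001100 = 10188

10188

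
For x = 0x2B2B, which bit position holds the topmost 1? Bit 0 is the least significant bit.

13

0x2B2B = 10101100101011
The topmost 1 is at position 13 (since 2^13 = 8192 ≤ 11051 < 16384).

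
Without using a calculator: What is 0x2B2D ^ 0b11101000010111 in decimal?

4410

0x2B2D = 10101100101101
b = 11101000010111
XOR → 01000100111010 = 4410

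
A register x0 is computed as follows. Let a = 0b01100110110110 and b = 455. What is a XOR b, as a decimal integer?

a = 1100110110110
455 = 0000111000111
XOR → 1100001110001 = 6257

6257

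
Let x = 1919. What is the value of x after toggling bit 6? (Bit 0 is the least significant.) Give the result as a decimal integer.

x = 011101111111
bit 6 is currently 1; toggle it via x ^ (1 << 6) = x ^ 64
→ 011100111111 = 1855

1855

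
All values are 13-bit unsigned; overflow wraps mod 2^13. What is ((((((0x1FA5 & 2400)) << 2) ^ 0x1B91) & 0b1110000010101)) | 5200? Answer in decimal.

0x1FA5 = 1111110100101
2400 = 0100101100000
→ & → 0100100100000 = 2336
→ << 2 (mod 2^13) → 0010010000000 = 1152
0x1B91 = 1101110010001
→ ^ → 1111100010001 = 7953
0b1110000010101 = 1110000010101
→ & → 1110000010001 = 7185
5200 = 1010001010000
→ | → 1110001010001 = 7249

7249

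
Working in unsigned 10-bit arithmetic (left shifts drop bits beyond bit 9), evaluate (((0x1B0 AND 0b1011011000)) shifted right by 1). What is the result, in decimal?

72

0x1B0 = 0110110000
0b1011011000 = 1011011000
→ AND → 0010010000 = 144
→ shifted right by 1 → 0001001000 = 72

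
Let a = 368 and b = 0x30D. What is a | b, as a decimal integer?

368 = 0101110000
0x30D = 1100001101
 OR → 1101111101 = 893

893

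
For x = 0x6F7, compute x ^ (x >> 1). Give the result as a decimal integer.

x = 11011110111 = 1783
x>>1 = 01101111011
XOR  = 10110001100 = 1420
(x ^ (x >> 1) gives the standard binary-reflected Gray code of x.)

1420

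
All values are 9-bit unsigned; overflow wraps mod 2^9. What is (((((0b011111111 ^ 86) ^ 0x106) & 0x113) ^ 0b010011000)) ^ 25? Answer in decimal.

0b011111111 = 011111111
86 = 001010110
→ ^ → 010101001 = 169
0x106 = 100000110
→ ^ → 110101111 = 431
0x113 = 100010011
→ & → 100000011 = 259
0b010011000 = 010011000
→ ^ → 110011011 = 411
25 = 000011001
→ ^ → 110000010 = 386

386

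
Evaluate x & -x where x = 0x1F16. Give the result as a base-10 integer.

x = 1111100010110 = 7958
-x (two's complement) = …0000011101010
AND   = 0000000000010 = 2
(x & -x isolates the lowest set bit of x.)

2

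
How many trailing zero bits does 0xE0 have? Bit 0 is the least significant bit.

5

0xE0 = 11100000
Trailing zeros: 5, so the lowest set bit is bit 5 (value 32).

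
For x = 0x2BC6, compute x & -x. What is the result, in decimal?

2

x = 10101111000110 = 11206
-x (two's complement) = …01010000111010
AND   = 00000000000010 = 2
(x & -x isolates the lowest set bit of x.)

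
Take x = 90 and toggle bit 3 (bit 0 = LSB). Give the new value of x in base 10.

82

x = 01011010
bit 3 is currently 1; toggle it via x ^ (1 << 3) = x ^ 8
→ 01010010 = 82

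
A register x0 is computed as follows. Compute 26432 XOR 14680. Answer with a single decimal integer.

26432 = 110011101000000
14680 = 011100101011000
XOR → 101111000011000 = 24088

24088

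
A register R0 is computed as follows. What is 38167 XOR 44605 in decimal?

15146

38167 = 1001010100010111
44605 = 1010111000111101
XOR → 0011101100101010 = 15146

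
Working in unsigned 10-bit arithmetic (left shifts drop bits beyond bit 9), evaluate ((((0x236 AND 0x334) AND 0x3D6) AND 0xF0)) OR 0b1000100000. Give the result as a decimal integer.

0x236 = 1000110110
0x334 = 1100110100
→ AND → 1000110100 = 564
0x3D6 = 1111010110
→ AND → 1000010100 = 532
0xF0 = 0011110000
→ AND → 0000010000 = 16
0b1000100000 = 1000100000
→ OR → 1000110000 = 560

560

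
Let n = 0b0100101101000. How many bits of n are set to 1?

n = 100101101000
Count the 1s: 1 + 1 + 1 + 1 + 1 = 5

5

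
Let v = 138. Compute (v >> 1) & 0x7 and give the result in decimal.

v = 00010001010
Shift right by 1: 0001000101
Mask low 3 bits: 101 = 5

5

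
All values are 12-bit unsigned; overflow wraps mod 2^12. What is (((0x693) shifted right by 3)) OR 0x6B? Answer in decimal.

0x693 = 011010010011
→ shifted right by 3 → 000011010010 = 210
0x6B = 000001101011
→ OR → 000011111011 = 251

251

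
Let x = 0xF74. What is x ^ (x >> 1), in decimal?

2254

x = 111101110100 = 3956
x>>1 = 011110111010
XOR  = 100011001110 = 2254
(x ^ (x >> 1) gives the standard binary-reflected Gray code of x.)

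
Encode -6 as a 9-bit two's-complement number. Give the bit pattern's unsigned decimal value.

506

6 in 9 bits: 000000110
Invert: 111111001
Add 1:  111111010 = 506
(Check: 2^9 - 6 = 512 - 6 = 506.)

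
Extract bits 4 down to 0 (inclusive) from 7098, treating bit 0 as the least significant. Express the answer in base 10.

v = 1101110111010
Shift right by 0: 1101110111010
Mask low 5 bits: 11010 = 26

26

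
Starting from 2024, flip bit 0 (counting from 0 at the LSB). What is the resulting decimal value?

x = 011111101000
bit 0 is currently 0; toggle it via x ^ (1 << 0) = x ^ 1
→ 011111101001 = 2025

2025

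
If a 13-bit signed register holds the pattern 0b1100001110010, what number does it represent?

pattern = 1100001110010 (MSB is 1 ⇒ negative)
Invert: 0011110001101, add 1 → 0011110001110 = 1934, so the value is -1934.
(Equivalently: 6258 - 2^13 = 6258 - 8192 = -1934.)

-1934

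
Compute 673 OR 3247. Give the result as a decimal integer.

673 = 001010100001
3247 = 110010101111
 OR → 111010101111 = 3759

3759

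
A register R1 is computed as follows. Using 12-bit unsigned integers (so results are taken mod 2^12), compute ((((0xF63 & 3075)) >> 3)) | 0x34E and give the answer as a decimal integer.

974

0xF63 = 111101100011
3075 = 110000000011
→ & → 110000000011 = 3075
→ >> 3 → 000110000000 = 384
0x34E = 001101001110
→ | → 001111001110 = 974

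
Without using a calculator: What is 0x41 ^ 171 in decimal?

0x41 = 01000001
171 = 10101011
XOR → 11101010 = 234

234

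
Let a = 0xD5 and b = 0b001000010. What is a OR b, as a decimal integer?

0xD5 = 11010101
b = 01000010
 OR → 11010111 = 215

215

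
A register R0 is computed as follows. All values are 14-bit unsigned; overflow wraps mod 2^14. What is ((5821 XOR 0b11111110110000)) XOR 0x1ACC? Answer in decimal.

5821 = 01011010111101
0b11111110110000 = 11111110110000
→ XOR → 10100100001101 = 10509
0x1ACC = 01101011001100
→ XOR → 11001111000001 = 13249

13249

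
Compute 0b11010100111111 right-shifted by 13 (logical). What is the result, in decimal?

1

x = 11010100111111
shift right by 13 → 00000000000001 = 1
(equivalently, floor(13631 / 8192))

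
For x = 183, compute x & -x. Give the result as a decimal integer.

1

x = 10110111 = 183
-x (two's complement) = …01001001
AND   = 00000001 = 1
(x & -x isolates the lowest set bit of x.)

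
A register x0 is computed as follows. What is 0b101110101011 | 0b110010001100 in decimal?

4015

a = 101110101011
b = 110010001100
 OR → 111110101111 = 4015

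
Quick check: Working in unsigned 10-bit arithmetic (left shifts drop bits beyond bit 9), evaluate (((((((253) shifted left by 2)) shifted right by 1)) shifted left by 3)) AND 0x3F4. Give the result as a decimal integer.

976

253 = 0011111101
→ shifted left by 2 (mod 2^10) → 1111110100 = 1012
→ shifted right by 1 → 0111111010 = 506
→ shifted left by 3 (mod 2^10) → 1111010000 = 976
0x3F4 = 1111110100
→ AND → 1111010000 = 976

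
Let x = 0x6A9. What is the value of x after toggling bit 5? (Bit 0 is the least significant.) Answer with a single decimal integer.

1673

x = 0011010101001
bit 5 is currently 1; toggle it via x ^ (1 << 5) = x ^ 32
→ 0011010001001 = 1673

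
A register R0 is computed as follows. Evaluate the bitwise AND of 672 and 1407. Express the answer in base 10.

672 = 01010100000
1407 = 10101111111
AND → 00000100000 = 32

32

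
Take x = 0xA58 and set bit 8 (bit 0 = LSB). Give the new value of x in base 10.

2904

x = 101001011000
bit 8 is currently 0; set it via x | (1 << 8) = x | 256
→ 101101011000 = 2904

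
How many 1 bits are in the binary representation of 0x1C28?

5

0x1C28 = 1110000101000
Count the 1s: 1 + 1 + 1 + 1 + 1 = 5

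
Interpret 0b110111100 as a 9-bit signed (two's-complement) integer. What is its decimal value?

pattern = 110111100 (MSB is 1 ⇒ negative)
Invert: 001000011, add 1 → 001000100 = 68, so the value is -68.
(Equivalently: 444 - 2^9 = 444 - 512 = -68.)

-68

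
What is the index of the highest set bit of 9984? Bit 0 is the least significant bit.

13

9984 = 10011100000000
The topmost 1 is at position 13 (since 2^13 = 8192 ≤ 9984 < 16384).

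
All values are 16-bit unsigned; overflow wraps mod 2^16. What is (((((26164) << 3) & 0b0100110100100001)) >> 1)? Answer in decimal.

144

26164 = 0110011000110100
→ << 3 (mod 2^16) → 0011000110100000 = 12704
0b0100110100100001 = 0100110100100001
→ & → 0000000100100000 = 288
→ >> 1 → 0000000010010000 = 144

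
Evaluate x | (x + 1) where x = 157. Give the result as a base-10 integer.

x = 10011101 = 157
x + 1 = 10011110
OR    = 10011111 = 159
(x | (x + 1) sets the lowest cleared bit.)

159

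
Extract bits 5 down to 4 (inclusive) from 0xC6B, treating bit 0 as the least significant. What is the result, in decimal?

v = 110001101011
Shift right by 4: 11000110
Mask low 2 bits: 10 = 2

2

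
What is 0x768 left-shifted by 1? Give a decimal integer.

0x768 = 011101101000
shift left by 1 → 111011010000 = 3792
(equivalently, 1896 × 2^1 = 1896 × 2)

3792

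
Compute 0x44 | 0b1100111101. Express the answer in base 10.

893

0x44 = 0001000100
b = 1100111101
 OR → 1101111101 = 893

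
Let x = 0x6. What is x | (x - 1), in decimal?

x = 110 = 6
x - 1 = 101
OR    = 111 = 7
(x | (x - 1) sets all bits below the lowest set bit.)

7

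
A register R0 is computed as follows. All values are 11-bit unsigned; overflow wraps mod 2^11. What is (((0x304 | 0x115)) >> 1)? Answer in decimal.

0x304 = 01100000100
0x115 = 00100010101
→ | → 01100010101 = 789
→ >> 1 → 00110001010 = 394

394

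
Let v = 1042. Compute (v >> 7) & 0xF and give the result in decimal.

8

v = 0010000010010
Shift right by 7: 001000
Mask low 4 bits: 1000 = 8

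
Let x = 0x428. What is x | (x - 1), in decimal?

x = 10000101000 = 1064
x - 1 = 10000100111
OR    = 10000101111 = 1071
(x | (x - 1) sets all bits below the lowest set bit.)

1071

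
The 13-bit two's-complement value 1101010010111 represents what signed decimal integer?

pattern = 1101010010111 (MSB is 1 ⇒ negative)
Invert: 0010101101000, add 1 → 0010101101001 = 1385, so the value is -1385.
(Equivalently: 6807 - 2^13 = 6807 - 8192 = -1385.)

-1385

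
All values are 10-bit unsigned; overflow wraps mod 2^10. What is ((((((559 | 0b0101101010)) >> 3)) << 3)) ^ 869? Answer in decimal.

559 = 1000101111
0b0101101010 = 0101101010
→ | → 1101101111 = 879
→ >> 3 → 0001101101 = 109
→ << 3 (mod 2^10) → 1101101000 = 872
869 = 1101100101
→ ^ → 0000001101 = 13

13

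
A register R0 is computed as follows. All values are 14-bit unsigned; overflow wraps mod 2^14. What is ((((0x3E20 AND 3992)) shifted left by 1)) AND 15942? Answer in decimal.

7168

0x3E20 = 11111000100000
3992 = 00111110011000
→ AND → 00111000000000 = 3584
→ shifted left by 1 (mod 2^14) → 01110000000000 = 7168
15942 = 11111001000110
→ AND → 01110000000000 = 7168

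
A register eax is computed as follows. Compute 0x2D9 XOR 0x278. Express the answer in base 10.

161

0x2D9 = 1011011001
0x278 = 1001111000
XOR → 0010100001 = 161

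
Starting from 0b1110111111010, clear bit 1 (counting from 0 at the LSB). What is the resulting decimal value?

x = 1110111111010
bit 1 is currently 1; clear it via x & ~(1 << 1) = x & ~2
→ 1110111111000 = 7672

7672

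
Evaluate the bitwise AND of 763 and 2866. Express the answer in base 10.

562

763 = 001011111011
2866 = 101100110010
AND → 001000110010 = 562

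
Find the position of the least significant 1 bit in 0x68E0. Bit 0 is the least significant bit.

5

0x68E0 = 110100011100000
Trailing zeros: 5, so the lowest set bit is bit 5 (value 32).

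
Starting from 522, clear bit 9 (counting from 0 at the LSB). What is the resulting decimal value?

10

x = 1000001010
bit 9 is currently 1; clear it via x & ~(1 << 9) = x & ~512
→ 0000001010 = 10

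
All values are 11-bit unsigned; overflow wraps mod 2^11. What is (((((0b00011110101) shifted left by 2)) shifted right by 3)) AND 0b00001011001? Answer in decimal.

88

0b00011110101 = 00011110101
→ shifted left by 2 (mod 2^11) → 01111010100 = 980
→ shifted right by 3 → 00001111010 = 122
0b00001011001 = 00001011001
→ AND → 00001011000 = 88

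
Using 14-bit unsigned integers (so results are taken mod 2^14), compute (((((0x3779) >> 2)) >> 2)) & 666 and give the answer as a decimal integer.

0x3779 = 11011101111001
→ >> 2 → 00110111011110 = 3550
→ >> 2 → 00001101110111 = 887
666 = 00001010011010
→ & → 00001000010010 = 530

530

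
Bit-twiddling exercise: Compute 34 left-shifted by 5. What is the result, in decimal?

1088

34 = 00000100010
shift left by 5 → 10001000000 = 1088
(equivalently, 34 × 2^5 = 34 × 32)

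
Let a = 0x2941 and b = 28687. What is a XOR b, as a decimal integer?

0x2941 = 010100101000001
28687 = 111000000001111
XOR → 101100101001110 = 22862

22862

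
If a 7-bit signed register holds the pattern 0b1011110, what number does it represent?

-34

pattern = 1011110 (MSB is 1 ⇒ negative)
Invert: 0100001, add 1 → 0100010 = 34, so the value is -34.
(Equivalently: 94 - 2^7 = 94 - 128 = -34.)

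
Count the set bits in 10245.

10245 = 10100000000101
Count the 1s: 1 + 1 + 1 + 1 = 4

4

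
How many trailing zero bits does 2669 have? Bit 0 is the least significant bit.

0

2669 = 101001101101
Trailing zeros: 0, so the lowest set bit is bit 0 (value 1).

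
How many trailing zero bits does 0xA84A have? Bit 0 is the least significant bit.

0xA84A = 1010100001001010
Trailing zeros: 1, so the lowest set bit is bit 1 (value 2).

1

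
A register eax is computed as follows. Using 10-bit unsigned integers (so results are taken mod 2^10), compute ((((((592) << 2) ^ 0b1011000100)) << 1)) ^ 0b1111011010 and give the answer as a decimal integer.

592 = 1001010000
→ << 2 (mod 2^10) → 0101000000 = 320
0b1011000100 = 1011000100
→ ^ → 1110000100 = 900
→ << 1 (mod 2^10) → 1100001000 = 776
0b1111011010 = 1111011010
→ ^ → 0011010010 = 210

210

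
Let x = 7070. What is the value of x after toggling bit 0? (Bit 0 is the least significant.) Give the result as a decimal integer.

x = 1101110011110
bit 0 is currently 0; toggle it via x ^ (1 << 0) = x ^ 1
→ 1101110011111 = 7071

7071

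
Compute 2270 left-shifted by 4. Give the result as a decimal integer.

36320

2270 = 0000100011011110
shift left by 4 → 1000110111100000 = 36320
(equivalently, 2270 × 2^4 = 2270 × 16)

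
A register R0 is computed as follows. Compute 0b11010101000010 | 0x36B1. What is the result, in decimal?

14323

a = 11010101000010
0x36B1 = 11011010110001
 OR → 11011111110011 = 14323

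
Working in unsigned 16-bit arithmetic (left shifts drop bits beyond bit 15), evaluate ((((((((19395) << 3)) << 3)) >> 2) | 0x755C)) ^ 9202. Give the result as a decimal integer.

19395 = 0100101111000011
→ << 3 (mod 2^16) → 0101111000011000 = 24088
→ << 3 (mod 2^16) → 1111000011000000 = 61632
→ >> 2 → 0011110000110000 = 15408
0x755C = 0111010101011100
→ | → 0111110101111100 = 32124
9202 = 0010001111110010
→ ^ → 0101111010001110 = 24206

24206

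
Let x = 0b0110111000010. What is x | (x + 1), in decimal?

x = 110111000010 = 3522
x + 1 = 110111000011
OR    = 110111000011 = 3523
(x | (x + 1) sets the lowest cleared bit.)

3523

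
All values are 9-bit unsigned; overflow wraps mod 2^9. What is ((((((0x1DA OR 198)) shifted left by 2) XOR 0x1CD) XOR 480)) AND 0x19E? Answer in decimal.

0x1DA = 111011010
198 = 011000110
→ OR → 111011110 = 478
→ shifted left by 2 (mod 2^9) → 101111000 = 376
0x1CD = 111001101
→ XOR → 010110101 = 181
480 = 111100000
→ XOR → 101010101 = 341
0x19E = 110011110
→ AND → 100010100 = 276

276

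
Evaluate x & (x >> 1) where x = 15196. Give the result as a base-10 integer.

x = 11101101011100 = 15196
x>>1 = 01110110101110
AND  = 01100100001100 = 6412
(x & (x >> 1) has a 1 wherever x has two consecutive 1 bits.)

6412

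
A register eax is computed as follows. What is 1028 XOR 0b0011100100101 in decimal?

801

1028 = 10000000100
b = 11100100101
XOR → 01100100001 = 801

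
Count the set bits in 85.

85 = 1010101
Count the 1s: 1 + 1 + 1 + 1 = 4

4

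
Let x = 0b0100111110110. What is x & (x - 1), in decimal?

x = 100111110110 = 2550
x - 1 = 100111110101
AND   = 100111110100 = 2548
(x & (x - 1) clears the lowest set bit of x.)

2548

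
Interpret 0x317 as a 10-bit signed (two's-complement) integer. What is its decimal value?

pattern = 1100010111 (MSB is 1 ⇒ negative)
Invert: 0011101000, add 1 → 0011101001 = 233, so the value is -233.
(Equivalently: 791 - 2^10 = 791 - 1024 = -233.)

-233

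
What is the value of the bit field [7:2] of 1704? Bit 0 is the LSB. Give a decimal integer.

v = 11010101000
Shift right by 2: 110101010
Mask low 6 bits: 101010 = 42

42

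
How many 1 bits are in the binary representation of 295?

295 = 100100111
Count the 1s: 1 + 1 + 1 + 1 + 1 = 5

5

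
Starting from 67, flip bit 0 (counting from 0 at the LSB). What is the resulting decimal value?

66

x = 000001000011
bit 0 is currently 1; toggle it via x ^ (1 << 0) = x ^ 1
→ 000001000010 = 66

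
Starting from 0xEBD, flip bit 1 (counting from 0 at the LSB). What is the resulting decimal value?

x = 00111010111101
bit 1 is currently 0; toggle it via x ^ (1 << 1) = x ^ 2
→ 00111010111111 = 3775

3775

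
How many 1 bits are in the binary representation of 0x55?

4

0x55 = 1010101
Count the 1s: 1 + 1 + 1 + 1 = 4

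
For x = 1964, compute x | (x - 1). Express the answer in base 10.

1967

x = 11110101100 = 1964
x - 1 = 11110101011
OR    = 11110101111 = 1967
(x | (x - 1) sets all bits below the lowest set bit.)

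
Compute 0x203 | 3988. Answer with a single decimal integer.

0x203 = 001000000011
3988 = 111110010100
 OR → 111110010111 = 3991

3991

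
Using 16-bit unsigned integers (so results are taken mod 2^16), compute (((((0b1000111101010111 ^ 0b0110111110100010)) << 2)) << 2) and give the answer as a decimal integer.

3920

0b1000111101010111 = 1000111101010111
0b0110111110100010 = 0110111110100010
→ ^ → 1110000011110101 = 57589
→ << 2 (mod 2^16) → 1000001111010100 = 33748
→ << 2 (mod 2^16) → 0000111101010000 = 3920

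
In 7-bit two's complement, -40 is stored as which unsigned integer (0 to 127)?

88

40 in 7 bits: 0101000
Invert: 1010111
Add 1:  1011000 = 88
(Check: 2^7 - 40 = 128 - 40 = 88.)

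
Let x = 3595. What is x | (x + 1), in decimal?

3599

x = 111000001011 = 3595
x + 1 = 111000001100
OR    = 111000001111 = 3599
(x | (x + 1) sets the lowest cleared bit.)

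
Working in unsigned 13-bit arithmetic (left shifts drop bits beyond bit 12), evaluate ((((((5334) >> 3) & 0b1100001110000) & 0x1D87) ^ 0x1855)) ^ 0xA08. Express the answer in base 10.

5334 = 1010011010110
→ >> 3 → 0001010011010 = 666
0b1100001110000 = 1100001110000
→ & → 0000000010000 = 16
0x1D87 = 1110110000111
→ & → 0000000000000 = 0
0x1855 = 1100001010101
→ ^ → 1100001010101 = 6229
0xA08 = 0101000001000
→ ^ → 1001001011101 = 4701

4701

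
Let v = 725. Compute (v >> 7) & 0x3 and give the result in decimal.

v = 1011010101
Shift right by 7: 101
Mask low 2 bits: 01 = 1

1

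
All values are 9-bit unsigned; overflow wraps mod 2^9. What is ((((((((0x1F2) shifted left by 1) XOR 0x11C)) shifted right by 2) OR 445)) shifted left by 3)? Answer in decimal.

0x1F2 = 111110010
→ shifted left by 1 (mod 2^9) → 111100100 = 484
0x11C = 100011100
→ XOR → 011111000 = 248
→ shifted right by 2 → 000111110 = 62
445 = 110111101
→ OR → 110111111 = 447
→ shifted left by 3 (mod 2^9) → 111111000 = 504

504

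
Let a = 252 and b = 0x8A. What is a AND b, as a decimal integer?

252 = 11111100
0x8A = 10001010
AND → 10001000 = 136

136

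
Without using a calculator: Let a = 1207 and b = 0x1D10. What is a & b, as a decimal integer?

1207 = 0010010110111
0x1D10 = 1110100010000
AND → 0010000010000 = 1040

1040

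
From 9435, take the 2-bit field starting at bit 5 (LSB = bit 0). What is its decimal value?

v = 10010011011011
Shift right by 5: 100100110
Mask low 2 bits: 10 = 2

2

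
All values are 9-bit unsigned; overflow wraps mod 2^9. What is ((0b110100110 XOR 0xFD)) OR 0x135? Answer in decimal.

383

0b110100110 = 110100110
0xFD = 011111101
→ XOR → 101011011 = 347
0x135 = 100110101
→ OR → 101111111 = 383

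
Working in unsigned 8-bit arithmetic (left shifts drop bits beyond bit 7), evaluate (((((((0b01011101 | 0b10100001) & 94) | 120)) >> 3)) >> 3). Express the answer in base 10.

0b01011101 = 01011101
0b10100001 = 10100001
→ | → 11111101 = 253
94 = 01011110
→ & → 01011100 = 92
120 = 01111000
→ | → 01111100 = 124
→ >> 3 → 00001111 = 15
→ >> 3 → 00000001 = 1

1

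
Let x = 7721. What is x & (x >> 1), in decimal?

x = 1111000101001 = 7721
x>>1 = 0111100010100
AND  = 0111000000000 = 3584
(x & (x >> 1) has a 1 wherever x has two consecutive 1 bits.)

3584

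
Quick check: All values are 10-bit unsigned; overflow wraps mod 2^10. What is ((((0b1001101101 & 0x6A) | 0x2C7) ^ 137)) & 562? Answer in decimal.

546

0b1001101101 = 1001101101
0x6A = 0001101010
→ & → 0001101000 = 104
0x2C7 = 1011000111
→ | → 1011101111 = 751
137 = 0010001001
→ ^ → 1001100110 = 614
562 = 1000110010
→ & → 1000100010 = 546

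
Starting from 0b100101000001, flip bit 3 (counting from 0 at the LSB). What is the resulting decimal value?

x = 100101000001
bit 3 is currently 0; toggle it via x ^ (1 << 3) = x ^ 8
→ 100101001001 = 2377

2377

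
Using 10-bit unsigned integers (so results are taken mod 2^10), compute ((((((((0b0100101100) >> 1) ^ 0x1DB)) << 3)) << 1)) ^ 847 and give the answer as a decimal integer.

0b0100101100 = 0100101100
→ >> 1 → 0010010110 = 150
0x1DB = 0111011011
→ ^ → 0101001101 = 333
→ << 3 (mod 2^10) → 1001101000 = 616
→ << 1 (mod 2^10) → 0011010000 = 208
847 = 1101001111
→ ^ → 1110011111 = 927

927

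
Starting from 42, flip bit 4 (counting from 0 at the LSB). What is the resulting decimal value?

x = 00101010
bit 4 is currently 0; toggle it via x ^ (1 << 4) = x ^ 16
→ 00111010 = 58

58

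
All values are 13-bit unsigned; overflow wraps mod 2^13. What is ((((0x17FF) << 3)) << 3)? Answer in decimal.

0x17FF = 1011111111111
→ << 3 (mod 2^13) → 1111111111000 = 8184
→ << 3 (mod 2^13) → 1111111000000 = 8128

8128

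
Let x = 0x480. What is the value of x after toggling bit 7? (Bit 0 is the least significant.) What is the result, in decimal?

x = 10010000000
bit 7 is currently 1; toggle it via x ^ (1 << 7) = x ^ 128
→ 10000000000 = 1024

1024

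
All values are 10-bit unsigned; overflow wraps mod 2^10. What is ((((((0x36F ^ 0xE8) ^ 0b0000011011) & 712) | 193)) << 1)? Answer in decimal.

0x36F = 1101101111
0xE8 = 0011101000
→ ^ → 1110000111 = 903
0b0000011011 = 0000011011
→ ^ → 1110011100 = 924
712 = 1011001000
→ & → 1010001000 = 648
193 = 0011000001
→ | → 1011001001 = 713
→ << 1 (mod 2^10) → 0110010010 = 402

402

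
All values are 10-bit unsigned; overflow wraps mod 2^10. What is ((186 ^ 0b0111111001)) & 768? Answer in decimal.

256

186 = 0010111010
0b0111111001 = 0111111001
→ ^ → 0101000011 = 323
768 = 1100000000
→ & → 0100000000 = 256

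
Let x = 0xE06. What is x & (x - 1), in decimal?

x = 111000000110 = 3590
x - 1 = 111000000101
AND   = 111000000100 = 3588
(x & (x - 1) clears the lowest set bit of x.)

3588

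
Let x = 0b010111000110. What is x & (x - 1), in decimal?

1476

x = 10111000110 = 1478
x - 1 = 10111000101
AND   = 10111000100 = 1476
(x & (x - 1) clears the lowest set bit of x.)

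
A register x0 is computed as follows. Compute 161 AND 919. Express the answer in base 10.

129

161 = 0010100001
919 = 1110010111
AND → 0010000001 = 129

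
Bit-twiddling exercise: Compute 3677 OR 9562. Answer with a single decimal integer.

12127

3677 = 00111001011101
9562 = 10010101011010
 OR → 10111101011111 = 12127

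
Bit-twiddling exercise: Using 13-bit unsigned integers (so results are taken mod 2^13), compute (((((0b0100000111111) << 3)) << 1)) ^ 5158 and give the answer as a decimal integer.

6102

0b0100000111111 = 0100000111111
→ << 3 (mod 2^13) → 0000111111000 = 504
→ << 1 (mod 2^13) → 0001111110000 = 1008
5158 = 1010000100110
→ ^ → 1011111010110 = 6102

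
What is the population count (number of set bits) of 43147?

7

43147 = 1010100010001011
Count the 1s: 1 + 1 + 1 + 1 + 1 + 1 + 1 = 7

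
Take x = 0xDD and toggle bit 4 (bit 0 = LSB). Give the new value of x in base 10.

x = 11011101
bit 4 is currently 1; toggle it via x ^ (1 << 4) = x ^ 16
→ 11001101 = 205

205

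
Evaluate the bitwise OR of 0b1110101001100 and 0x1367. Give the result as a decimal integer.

8047

a = 1110101001100
0x1367 = 1001101100111
 OR → 1111101101111 = 8047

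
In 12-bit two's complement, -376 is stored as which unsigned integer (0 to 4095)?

376 in 12 bits: 000101111000
Invert: 111010000111
Add 1:  111010001000 = 3720
(Check: 2^12 - 376 = 4096 - 376 = 3720.)

3720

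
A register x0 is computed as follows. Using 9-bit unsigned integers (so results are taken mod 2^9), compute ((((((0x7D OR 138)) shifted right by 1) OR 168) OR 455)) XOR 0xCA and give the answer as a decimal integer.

309

0x7D = 001111101
138 = 010001010
→ OR → 011111111 = 255
→ shifted right by 1 → 001111111 = 127
168 = 010101000
→ OR → 011111111 = 255
455 = 111000111
→ OR → 111111111 = 511
0xCA = 011001010
→ XOR → 100110101 = 309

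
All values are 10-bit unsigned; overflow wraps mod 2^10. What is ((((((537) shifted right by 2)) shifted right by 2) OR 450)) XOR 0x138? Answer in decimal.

219

537 = 1000011001
→ shifted right by 2 → 0010000110 = 134
→ shifted right by 2 → 0000100001 = 33
450 = 0111000010
→ OR → 0111100011 = 483
0x138 = 0100111000
→ XOR → 0011011011 = 219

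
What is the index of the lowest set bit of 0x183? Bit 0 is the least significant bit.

0x183 = 110000011
Trailing zeros: 0, so the lowest set bit is bit 0 (value 1).

0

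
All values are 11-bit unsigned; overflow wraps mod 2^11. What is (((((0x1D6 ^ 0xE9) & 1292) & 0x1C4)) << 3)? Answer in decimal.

32

0x1D6 = 00111010110
0xE9 = 00011101001
→ ^ → 00100111111 = 319
1292 = 10100001100
→ & → 00100001100 = 268
0x1C4 = 00111000100
→ & → 00100000100 = 260
→ << 3 (mod 2^11) → 00000100000 = 32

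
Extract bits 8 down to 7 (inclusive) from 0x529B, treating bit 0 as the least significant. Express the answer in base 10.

1

v = 0101001010011011
Shift right by 7: 010100101
Mask low 2 bits: 01 = 1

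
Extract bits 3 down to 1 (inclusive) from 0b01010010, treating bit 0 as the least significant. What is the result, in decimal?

v = 01010010
Shift right by 1: 0101001
Mask low 3 bits: 001 = 1

1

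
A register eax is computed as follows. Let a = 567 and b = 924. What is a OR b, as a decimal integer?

959

567 = 1000110111
924 = 1110011100
 OR → 1110111111 = 959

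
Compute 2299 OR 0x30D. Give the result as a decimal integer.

2299 = 100011111011
0x30D = 001100001101
 OR → 101111111111 = 3071

3071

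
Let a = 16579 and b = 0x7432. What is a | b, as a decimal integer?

29939

16579 = 100000011000011
0x7432 = 111010000110010
 OR → 111010011110011 = 29939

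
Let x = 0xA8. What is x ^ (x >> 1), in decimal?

252

x = 10101000 = 168
x>>1 = 01010100
XOR  = 11111100 = 252
(x ^ (x >> 1) gives the standard binary-reflected Gray code of x.)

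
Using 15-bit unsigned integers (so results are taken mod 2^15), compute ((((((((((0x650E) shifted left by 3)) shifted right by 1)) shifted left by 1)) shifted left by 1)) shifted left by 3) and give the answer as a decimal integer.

0x650E = 110010100001110
→ shifted left by 3 (mod 2^15) → 010100001110000 = 10352
→ shifted right by 1 → 001010000111000 = 5176
→ shifted left by 1 (mod 2^15) → 010100001110000 = 10352
→ shifted left by 1 (mod 2^15) → 101000011100000 = 20704
→ shifted left by 3 (mod 2^15) → 000011100000000 = 1792

1792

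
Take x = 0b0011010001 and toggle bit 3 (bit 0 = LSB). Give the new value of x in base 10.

x = 0011010001
bit 3 is currently 0; toggle it via x ^ (1 << 3) = x ^ 8
→ 0011011001 = 217

217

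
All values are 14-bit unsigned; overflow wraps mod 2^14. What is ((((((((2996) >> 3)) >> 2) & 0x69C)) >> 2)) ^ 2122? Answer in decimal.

2996 = 00101110110100
→ >> 3 → 00000101110110 = 374
→ >> 2 → 00000001011101 = 93
0x69C = 00011010011100
→ & → 00000000011100 = 28
→ >> 2 → 00000000000111 = 7
2122 = 00100001001010
→ ^ → 00100001001101 = 2125

2125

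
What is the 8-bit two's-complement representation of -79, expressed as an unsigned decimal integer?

79 in 8 bits: 01001111
Invert: 10110000
Add 1:  10110001 = 177
(Check: 2^8 - 79 = 256 - 79 = 177.)

177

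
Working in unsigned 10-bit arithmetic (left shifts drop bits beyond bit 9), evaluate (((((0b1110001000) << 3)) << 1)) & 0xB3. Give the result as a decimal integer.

0b1110001000 = 1110001000
→ << 3 (mod 2^10) → 0001000000 = 64
→ << 1 (mod 2^10) → 0010000000 = 128
0xB3 = 0010110011
→ & → 0010000000 = 128

128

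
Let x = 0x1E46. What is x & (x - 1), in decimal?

7748

x = 1111001000110 = 7750
x - 1 = 1111001000101
AND   = 1111001000100 = 7748
(x & (x - 1) clears the lowest set bit of x.)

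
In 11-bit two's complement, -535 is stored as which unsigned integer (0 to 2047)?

535 in 11 bits: 01000010111
Invert: 10111101000
Add 1:  10111101001 = 1513
(Check: 2^11 - 535 = 2048 - 535 = 1513.)

1513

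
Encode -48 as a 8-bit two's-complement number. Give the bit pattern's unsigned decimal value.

48 in 8 bits: 00110000
Invert: 11001111
Add 1:  11010000 = 208
(Check: 2^8 - 48 = 256 - 48 = 208.)

208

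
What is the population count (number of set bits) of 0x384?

0x384 = 1110000100
Count the 1s: 1 + 1 + 1 + 1 = 4

4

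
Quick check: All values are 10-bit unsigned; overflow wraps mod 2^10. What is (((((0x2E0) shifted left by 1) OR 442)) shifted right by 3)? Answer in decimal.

63

0x2E0 = 1011100000
→ shifted left by 1 (mod 2^10) → 0111000000 = 448
442 = 0110111010
→ OR → 0111111010 = 506
→ shifted right by 3 → 0000111111 = 63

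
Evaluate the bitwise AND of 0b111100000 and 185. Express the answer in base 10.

a = 111100000
185 = 010111001
AND → 010100000 = 160

160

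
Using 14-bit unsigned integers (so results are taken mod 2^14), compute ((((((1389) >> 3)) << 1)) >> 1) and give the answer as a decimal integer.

1389 = 00010101101101
→ >> 3 → 00000010101101 = 173
→ << 1 (mod 2^14) → 00000101011010 = 346
→ >> 1 → 00000010101101 = 173

173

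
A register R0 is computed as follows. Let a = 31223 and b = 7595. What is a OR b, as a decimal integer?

31223 = 111100111110111
7595 = 001110110101011
 OR → 111110111111111 = 32255

32255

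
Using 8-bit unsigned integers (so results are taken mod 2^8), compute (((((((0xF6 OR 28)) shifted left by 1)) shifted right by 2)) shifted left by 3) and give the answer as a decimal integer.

0xF6 = 11110110
28 = 00011100
→ OR → 11111110 = 254
→ shifted left by 1 (mod 2^8) → 11111100 = 252
→ shifted right by 2 → 00111111 = 63
→ shifted left by 3 (mod 2^8) → 11111000 = 248

248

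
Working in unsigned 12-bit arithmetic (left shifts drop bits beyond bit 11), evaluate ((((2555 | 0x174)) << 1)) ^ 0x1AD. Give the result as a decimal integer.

595

2555 = 100111111011
0x174 = 000101110100
→ | → 100111111111 = 2559
→ << 1 (mod 2^12) → 001111111110 = 1022
0x1AD = 000110101101
→ ^ → 001001010011 = 595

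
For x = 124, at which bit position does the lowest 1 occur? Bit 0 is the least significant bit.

2

124 = 1111100
Trailing zeros: 2, so the lowest set bit is bit 2 (value 4).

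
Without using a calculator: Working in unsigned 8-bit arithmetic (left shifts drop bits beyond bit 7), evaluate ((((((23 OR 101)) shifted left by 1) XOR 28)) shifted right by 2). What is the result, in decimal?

23 = 00010111
101 = 01100101
→ OR → 01110111 = 119
→ shifted left by 1 (mod 2^8) → 11101110 = 238
28 = 00011100
→ XOR → 11110010 = 242
→ shifted right by 2 → 00111100 = 60

60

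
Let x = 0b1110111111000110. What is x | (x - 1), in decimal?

61383

x = 1110111111000110 = 61382
x - 1 = 1110111111000101
OR    = 1110111111000111 = 61383
(x | (x - 1) sets all bits below the lowest set bit.)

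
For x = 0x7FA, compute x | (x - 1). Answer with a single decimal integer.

2043

x = 11111111010 = 2042
x - 1 = 11111111001
OR    = 11111111011 = 2043
(x | (x - 1) sets all bits below the lowest set bit.)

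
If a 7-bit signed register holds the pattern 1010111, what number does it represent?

-41

pattern = 1010111 (MSB is 1 ⇒ negative)
Invert: 0101000, add 1 → 0101001 = 41, so the value is -41.
(Equivalently: 87 - 2^7 = 87 - 128 = -41.)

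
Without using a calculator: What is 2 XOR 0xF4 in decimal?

2 = 00000010
0xF4 = 11110100
XOR → 11110110 = 246

246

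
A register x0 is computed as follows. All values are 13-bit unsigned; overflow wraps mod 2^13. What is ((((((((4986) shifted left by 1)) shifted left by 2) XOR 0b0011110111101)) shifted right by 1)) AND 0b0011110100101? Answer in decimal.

4986 = 1001101111010
→ shifted left by 1 (mod 2^13) → 0011011110100 = 1780
→ shifted left by 2 (mod 2^13) → 1101111010000 = 7120
0b0011110111101 = 0011110111101
→ XOR → 1110001101101 = 7277
→ shifted right by 1 → 0111000110110 = 3638
0b0011110100101 = 0011110100101
→ AND → 0011000100100 = 1572

1572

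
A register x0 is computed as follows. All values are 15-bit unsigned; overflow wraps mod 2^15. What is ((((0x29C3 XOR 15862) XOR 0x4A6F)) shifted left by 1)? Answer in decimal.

15540

0x29C3 = 010100111000011
15862 = 011110111110110
→ XOR → 001010000110101 = 5173
0x4A6F = 100101001101111
→ XOR → 101111001011010 = 24154
→ shifted left by 1 (mod 2^15) → 011110010110100 = 15540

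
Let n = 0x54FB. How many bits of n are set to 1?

0x54FB = 101010011111011
Count the 1s: 1 + 1 + 1 + 1 + 1 + 1 + 1 + 1 + 1 + 1 = 10

10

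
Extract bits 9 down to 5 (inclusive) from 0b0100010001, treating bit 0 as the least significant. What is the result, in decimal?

v = 0100010001
Shift right by 5: 01000
Mask low 5 bits: 01000 = 8

8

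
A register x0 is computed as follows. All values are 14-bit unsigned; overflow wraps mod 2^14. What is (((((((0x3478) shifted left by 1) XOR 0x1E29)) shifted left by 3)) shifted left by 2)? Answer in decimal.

0x3478 = 11010001111000
→ shifted left by 1 (mod 2^14) → 10100011110000 = 10480
0x1E29 = 01111000101001
→ XOR → 11011011011001 = 14041
→ shifted left by 3 (mod 2^14) → 11011011001000 = 14024
→ shifted left by 2 (mod 2^14) → 01101100100000 = 6944

6944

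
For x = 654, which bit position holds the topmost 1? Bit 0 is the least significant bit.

654 = 1010001110
The topmost 1 is at position 9 (since 2^9 = 512 ≤ 654 < 1024).

9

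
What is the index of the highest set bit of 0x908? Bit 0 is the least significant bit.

11

0x908 = 100100001000
The topmost 1 is at position 11 (since 2^11 = 2048 ≤ 2312 < 4096).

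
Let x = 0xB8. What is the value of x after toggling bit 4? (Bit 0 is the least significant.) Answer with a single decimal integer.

168

x = 10111000
bit 4 is currently 1; toggle it via x ^ (1 << 4) = x ^ 16
→ 10101000 = 168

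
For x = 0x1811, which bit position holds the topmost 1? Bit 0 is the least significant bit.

12

0x1811 = 1100000010001
The topmost 1 is at position 12 (since 2^12 = 4096 ≤ 6161 < 8192).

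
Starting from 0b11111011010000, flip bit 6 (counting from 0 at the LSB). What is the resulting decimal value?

16016

x = 11111011010000
bit 6 is currently 1; toggle it via x ^ (1 << 6) = x ^ 64
→ 11111010010000 = 16016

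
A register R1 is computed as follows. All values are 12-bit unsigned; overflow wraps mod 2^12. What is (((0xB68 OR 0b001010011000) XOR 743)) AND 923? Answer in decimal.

283

0xB68 = 101101101000
0b001010011000 = 001010011000
→ OR → 101111111000 = 3064
743 = 001011100111
→ XOR → 100100011111 = 2335
923 = 001110011011
→ AND → 000100011011 = 283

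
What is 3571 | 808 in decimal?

4091

3571 = 110111110011
808 = 001100101000
 OR → 111111111011 = 4091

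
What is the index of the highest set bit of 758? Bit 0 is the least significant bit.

9

758 = 1011110110
The topmost 1 is at position 9 (since 2^9 = 512 ≤ 758 < 1024).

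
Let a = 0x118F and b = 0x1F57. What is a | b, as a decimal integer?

0x118F = 1000110001111
0x1F57 = 1111101010111
 OR → 1111111011111 = 8159

8159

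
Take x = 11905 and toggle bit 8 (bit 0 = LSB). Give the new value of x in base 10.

x = 10111010000001
bit 8 is currently 0; toggle it via x ^ (1 << 8) = x ^ 256
→ 10111110000001 = 12161

12161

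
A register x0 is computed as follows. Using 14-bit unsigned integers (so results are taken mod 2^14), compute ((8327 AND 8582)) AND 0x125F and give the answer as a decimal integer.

8327 = 10000010000111
8582 = 10000110000110
→ AND → 10000010000110 = 8326
0x125F = 01001001011111
→ AND → 00000000000110 = 6

6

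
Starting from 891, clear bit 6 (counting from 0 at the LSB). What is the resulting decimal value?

x = 001101111011
bit 6 is currently 1; clear it via x & ~(1 << 6) = x & ~64
→ 001100111011 = 827

827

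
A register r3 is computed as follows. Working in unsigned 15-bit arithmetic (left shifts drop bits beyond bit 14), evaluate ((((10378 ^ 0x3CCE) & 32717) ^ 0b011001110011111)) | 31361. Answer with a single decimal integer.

32731

10378 = 010100010001010
0x3CCE = 011110011001110
→ ^ → 001010001000100 = 5188
32717 = 111111111001101
→ & → 001010001000100 = 5188
0b011001110011111 = 011001110011111
→ ^ → 010011111011011 = 10203
31361 = 111101010000001
→ | → 111111111011011 = 32731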